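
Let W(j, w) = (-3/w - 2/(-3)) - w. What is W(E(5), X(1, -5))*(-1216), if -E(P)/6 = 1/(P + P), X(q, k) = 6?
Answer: 21280/3 ≈ 7093.3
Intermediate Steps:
E(P) = -3/P (E(P) = -6/(P + P) = -6*1/(2*P) = -3/P)
W(j, w) = 2/3 - w - 3/w (W(j, w) = (-3/w - 2*(-1/3)) - w = (-3/w + 2/3) - w = (2/3 - 3/w) - w = 2/3 - w - 3/w)
W(E(5), X(1, -5))*(-1216) = (2/3 - 1*6 - 3/6)*(-1216) = (2/3 - 6 - 3*1/6)*(-1216) = (2/3 - 6 - 1/2)*(-1216) = -35/6*(-1216) = 21280/3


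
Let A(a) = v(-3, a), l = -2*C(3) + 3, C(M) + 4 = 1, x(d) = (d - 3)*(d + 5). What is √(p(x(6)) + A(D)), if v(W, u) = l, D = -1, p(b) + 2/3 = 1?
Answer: 2*√21/3 ≈ 3.0550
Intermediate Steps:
x(d) = (-3 + d)*(5 + d)
C(M) = -3 (C(M) = -4 + 1 = -3)
p(b) = ⅓ (p(b) = -⅔ + 1 = ⅓)
l = 9 (l = -2*(-3) + 3 = 6 + 3 = 9)
v(W, u) = 9
A(a) = 9
√(p(x(6)) + A(D)) = √(⅓ + 9) = √(28/3) = 2*√21/3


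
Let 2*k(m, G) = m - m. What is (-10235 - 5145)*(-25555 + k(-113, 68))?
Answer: 393035900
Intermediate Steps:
k(m, G) = 0 (k(m, G) = (m - m)/2 = (½)*0 = 0)
(-10235 - 5145)*(-25555 + k(-113, 68)) = (-10235 - 5145)*(-25555 + 0) = -15380*(-25555) = 393035900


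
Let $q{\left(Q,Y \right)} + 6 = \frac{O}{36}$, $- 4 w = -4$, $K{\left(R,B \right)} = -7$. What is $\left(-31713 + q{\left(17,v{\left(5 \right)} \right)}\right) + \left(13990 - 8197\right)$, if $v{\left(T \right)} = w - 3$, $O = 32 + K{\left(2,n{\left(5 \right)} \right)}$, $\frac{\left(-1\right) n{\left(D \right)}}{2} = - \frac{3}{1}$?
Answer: $- \frac{933311}{36} \approx -25925.0$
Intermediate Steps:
$n{\left(D \right)} = 6$ ($n{\left(D \right)} = - 2 \left(- \frac{3}{1}\right) = - 2 \left(\left(-3\right) 1\right) = \left(-2\right) \left(-3\right) = 6$)
$w = 1$ ($w = \left(- \frac{1}{4}\right) \left(-4\right) = 1$)
$O = 25$ ($O = 32 - 7 = 25$)
$v{\left(T \right)} = -2$ ($v{\left(T \right)} = 1 - 3 = -2$)
$q{\left(Q,Y \right)} = - \frac{191}{36}$ ($q{\left(Q,Y \right)} = -6 + \frac{25}{36} = - \frac{191}{36}$)
$\left(-31713 + q{\left(17,v{\left(5 \right)} \right)}\right) + \left(13990 - 8197\right) = \left(-31713 - \frac{191}{36}\right) + \left(13990 - 8197\right) = - \frac{1141859}{36} + \left(13990 - 8197\right) = - \frac{1141859}{36} + 5793 = - \frac{933311}{36}$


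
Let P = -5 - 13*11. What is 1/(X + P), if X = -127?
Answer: -1/275 ≈ -0.0036364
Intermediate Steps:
P = -148 (P = -5 - 143 = -148)
1/(X + P) = 1/(-127 - 148) = 1/(-275) = -1/275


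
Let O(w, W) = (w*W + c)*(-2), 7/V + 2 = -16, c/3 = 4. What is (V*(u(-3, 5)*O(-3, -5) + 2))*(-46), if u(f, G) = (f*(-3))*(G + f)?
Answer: -156170/9 ≈ -17352.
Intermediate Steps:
c = 12 (c = 3*4 = 12)
V = -7/18 (V = 7/(-2 - 16) = 7/(-18) = 7*(-1/18) = -7/18 ≈ -0.38889)
O(w, W) = -24 - 2*W*w (O(w, W) = (w*W + 12)*(-2) = (W*w + 12)*(-2) = (12 + W*w)*(-2) = -24 - 2*W*w)
u(f, G) = -3*f*(G + f) (u(f, G) = (-3*f)*(G + f) = -3*f*(G + f))
(V*(u(-3, 5)*O(-3, -5) + 2))*(-46) = -7*((-3*(-3)*(5 - 3))*(-24 - 2*(-5)*(-3)) + 2)/18*(-46) = -7*((-3*(-3)*2)*(-24 - 30) + 2)/18*(-46) = -7*(18*(-54) + 2)/18*(-46) = -7*(-972 + 2)/18*(-46) = -7/18*(-970)*(-46) = (3395/9)*(-46) = -156170/9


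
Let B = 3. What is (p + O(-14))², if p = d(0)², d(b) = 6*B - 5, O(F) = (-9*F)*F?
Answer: 2544025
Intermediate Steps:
O(F) = -9*F²
d(b) = 13 (d(b) = 6*3 - 5 = 18 - 5 = 13)
p = 169 (p = 13² = 169)
(p + O(-14))² = (169 - 9*(-14)²)² = (169 - 9*196)² = (169 - 1764)² = (-1595)² = 2544025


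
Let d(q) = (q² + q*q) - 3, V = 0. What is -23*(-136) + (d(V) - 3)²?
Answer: 3164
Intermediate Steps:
d(q) = -3 + 2*q² (d(q) = (q² + q²) - 3 = 2*q² - 3 = -3 + 2*q²)
-23*(-136) + (d(V) - 3)² = -23*(-136) + ((-3 + 2*0²) - 3)² = 3128 + ((-3 + 2*0) - 3)² = 3128 + ((-3 + 0) - 3)² = 3128 + (-3 - 3)² = 3128 + (-6)² = 3128 + 36 = 3164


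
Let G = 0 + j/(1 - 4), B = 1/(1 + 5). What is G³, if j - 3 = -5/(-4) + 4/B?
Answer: -1442897/1728 ≈ -835.01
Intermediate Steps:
B = ⅙ (B = 1/6 = ⅙ ≈ 0.16667)
j = 113/4 (j = 3 + (-5/(-4) + 4/(⅙)) = 3 + (-5*(-¼) + 4*6) = 3 + (5/4 + 24) = 3 + 101/4 = 113/4 ≈ 28.250)
G = -113/12 (G = 0 + (113/4)/(1 - 4) = 0 + (113/4)/(-3) = 0 - ⅓*113/4 = 0 - 113/12 = -113/12 ≈ -9.4167)
G³ = (-113/12)³ = -1442897/1728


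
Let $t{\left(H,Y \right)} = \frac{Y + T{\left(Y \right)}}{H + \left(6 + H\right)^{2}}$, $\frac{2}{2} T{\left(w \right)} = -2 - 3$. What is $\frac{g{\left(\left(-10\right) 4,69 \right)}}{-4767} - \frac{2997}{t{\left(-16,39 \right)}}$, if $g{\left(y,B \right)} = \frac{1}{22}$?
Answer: $- \frac{13200909893}{1782858} \approx -7404.4$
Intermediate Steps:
$T{\left(w \right)} = -5$ ($T{\left(w \right)} = -2 - 3 = -5$)
$g{\left(y,B \right)} = \frac{1}{22}$
$t{\left(H,Y \right)} = \frac{-5 + Y}{H + \left(6 + H\right)^{2}}$ ($t{\left(H,Y \right)} = \frac{Y - 5}{H + \left(6 + H\right)^{2}} = \frac{-5 + Y}{H + \left(6 + H\right)^{2}}$)
$\frac{g{\left(\left(-10\right) 4,69 \right)}}{-4767} - \frac{2997}{t{\left(-16,39 \right)}} = \frac{1}{22 \left(-4767\right)} - \frac{2997}{\frac{1}{-16 + \left(6 - 16\right)^{2}} \left(-5 + 39\right)} = \frac{1}{22} \left(- \frac{1}{4767}\right) - \frac{2997}{\frac{1}{-16 + \left(-10\right)^{2}} \cdot 34} = - \frac{1}{104874} - \frac{2997}{\frac{1}{-16 + 100} \cdot 34} = - \frac{1}{104874} - \frac{2997}{\frac{1}{84} \cdot 34} = - \frac{1}{104874} - \frac{2997}{\frac{17}{42}} = - \frac{1}{104874} - \frac{125874}{17} = - \frac{13200909893}{1782858}$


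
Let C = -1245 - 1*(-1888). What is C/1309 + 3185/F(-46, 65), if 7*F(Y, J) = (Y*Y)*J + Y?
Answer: 2399853/3673054 ≈ 0.65337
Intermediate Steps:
F(Y, J) = Y/7 + J*Y²/7 (F(Y, J) = ((Y*Y)*J + Y)/7 = (Y²*J + Y)/7 = (J*Y² + Y)/7 = (Y + J*Y²)/7 = Y/7 + J*Y²/7)
C = 643 (C = -1245 + 1888 = 643)
C/1309 + 3185/F(-46, 65) = 643/1309 + 3185/(((⅐)*(-46)*(1 + 65*(-46)))) = 643*(1/1309) + 3185/(((⅐)*(-46)*(1 - 2990))) = 643/1309 + 3185/(((⅐)*(-46)*(-2989))) = 643/1309 + 3185/19642 = 643/1309 + 3185*(1/19642) = 643/1309 + 455/2806 = 2399853/3673054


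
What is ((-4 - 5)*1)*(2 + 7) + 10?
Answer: -71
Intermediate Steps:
((-4 - 5)*1)*(2 + 7) + 10 = -9*1*9 + 10 = -9*9 + 10 = -81 + 10 = -71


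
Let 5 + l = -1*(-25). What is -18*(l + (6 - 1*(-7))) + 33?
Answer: -561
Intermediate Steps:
l = 20 (l = -5 - 1*(-25) = -5 + 25 = 20)
-18*(l + (6 - 1*(-7))) + 33 = -18*(20 + (6 - 1*(-7))) + 33 = -18*(20 + (6 + 7)) + 33 = -18*(20 + 13) + 33 = -18*33 + 33 = -594 + 33 = -561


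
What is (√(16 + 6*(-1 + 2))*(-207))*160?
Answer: -33120*√22 ≈ -1.5535e+5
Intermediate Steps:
(√(16 + 6*(-1 + 2))*(-207))*160 = (√(16 + 6*1)*(-207))*160 = (√(16 + 6)*(-207))*160 = (√22*(-207))*160 = -207*√22*160 = -33120*√22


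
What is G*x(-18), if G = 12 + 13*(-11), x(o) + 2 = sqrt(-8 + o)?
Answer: 262 - 131*I*sqrt(26) ≈ 262.0 - 667.97*I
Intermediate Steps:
x(o) = -2 + sqrt(-8 + o)
G = -131 (G = 12 - 143 = -131)
G*x(-18) = -131*(-2 + sqrt(-8 - 18)) = -131*(-2 + sqrt(-26)) = -131*(-2 + I*sqrt(26)) = 262 - 131*I*sqrt(26)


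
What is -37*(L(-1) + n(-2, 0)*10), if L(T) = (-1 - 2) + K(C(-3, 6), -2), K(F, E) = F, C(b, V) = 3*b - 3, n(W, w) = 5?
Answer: -1295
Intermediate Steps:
C(b, V) = -3 + 3*b
L(T) = -15 (L(T) = (-1 - 2) + (-3 + 3*(-3)) = -3 + (-3 - 9) = -3 - 12 = -15)
-37*(L(-1) + n(-2, 0)*10) = -37*(-15 + 5*10) = -37*(-15 + 50) = -37*35 = -1295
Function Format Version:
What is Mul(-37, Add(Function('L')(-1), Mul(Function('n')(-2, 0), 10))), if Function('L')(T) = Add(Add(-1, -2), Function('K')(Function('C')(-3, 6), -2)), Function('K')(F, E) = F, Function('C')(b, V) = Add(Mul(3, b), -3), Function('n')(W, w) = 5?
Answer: -1295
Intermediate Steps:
Function('C')(b, V) = Add(-3, Mul(3, b))
Function('L')(T) = -15 (Function('L')(T) = Add(Add(-1, -2), Add(-3, Mul(3, -3))) = Add(-3, Add(-3, -9)) = Add(-3, -12) = -15)
Mul(-37, Add(Function('L')(-1), Mul(Function('n')(-2, 0), 10))) = Mul(-37, Add(-15, Mul(5, 10))) = Mul(-37, Add(-15, 50)) = Mul(-37, 35) = -1295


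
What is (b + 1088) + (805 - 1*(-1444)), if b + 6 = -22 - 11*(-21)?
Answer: 3540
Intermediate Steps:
b = 203 (b = -6 + (-22 - 11*(-21)) = -6 + (-22 + 231) = -6 + 209 = 203)
(b + 1088) + (805 - 1*(-1444)) = (203 + 1088) + (805 - 1*(-1444)) = 1291 + (805 + 1444) = 1291 + 2249 = 3540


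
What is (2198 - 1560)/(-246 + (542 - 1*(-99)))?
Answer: 638/395 ≈ 1.6152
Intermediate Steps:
(2198 - 1560)/(-246 + (542 - 1*(-99))) = 638/(-246 + (542 + 99)) = 638/(-246 + 641) = 638/395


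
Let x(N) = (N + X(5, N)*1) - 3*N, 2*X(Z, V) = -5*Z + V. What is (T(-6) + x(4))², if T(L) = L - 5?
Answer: 3481/4 ≈ 870.25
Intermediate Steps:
X(Z, V) = V/2 - 5*Z/2 (X(Z, V) = (-5*Z + V)/2 = (V - 5*Z)/2 = V/2 - 5*Z/2)
T(L) = -5 + L
x(N) = -25/2 - 3*N/2 (x(N) = (N + (N/2 - 5/2*5)*1) - 3*N = (N + (N/2 - 25/2)*1) - 3*N = (N + (-25/2 + N/2)*1) - 3*N = (N + (-25/2 + N/2)) - 3*N = (-25/2 + 3*N/2) - 3*N = -25/2 - 3*N/2)
(T(-6) + x(4))² = ((-5 - 6) + (-25/2 - 3/2*4))² = (-11 + (-25/2 - 6))² = (-11 - 37/2)² = (-59/2)² = 3481/4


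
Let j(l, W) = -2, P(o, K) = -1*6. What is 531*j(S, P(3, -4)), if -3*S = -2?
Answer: -1062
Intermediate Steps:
S = 2/3 (S = -1/3*(-2) = 2/3 ≈ 0.66667)
P(o, K) = -6
531*j(S, P(3, -4)) = 531*(-2) = -1062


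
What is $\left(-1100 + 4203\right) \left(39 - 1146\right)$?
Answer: $-3435021$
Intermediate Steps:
$\left(-1100 + 4203\right) \left(39 - 1146\right) = 3103 \left(-1107\right) = -3435021$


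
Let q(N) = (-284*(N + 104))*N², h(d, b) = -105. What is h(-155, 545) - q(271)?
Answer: 7821466395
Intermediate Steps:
q(N) = N²*(-29536 - 284*N) (q(N) = (-284*(104 + N))*N² = (-29536 - 284*N)*N² = N²*(-29536 - 284*N))
h(-155, 545) - q(271) = -105 - 284*271²*(-104 - 1*271) = -105 - 284*73441*(-104 - 271) = -105 - 284*73441*(-375) = -105 - 1*(-7821466500) = -105 + 7821466500 = 7821466395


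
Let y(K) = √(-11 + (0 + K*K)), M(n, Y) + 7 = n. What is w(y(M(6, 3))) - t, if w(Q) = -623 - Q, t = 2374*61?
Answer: -145437 - I*√10 ≈ -1.4544e+5 - 3.1623*I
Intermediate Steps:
M(n, Y) = -7 + n
y(K) = √(-11 + K²) (y(K) = √(-11 + (0 + K²)) = √(-11 + K²))
t = 144814
w(y(M(6, 3))) - t = (-623 - √(-11 + (-7 + 6)²)) - 1*144814 = (-623 - √(-11 + (-1)²)) - 144814 = (-623 - √(-11 + 1)) - 144814 = (-623 - √(-10)) - 144814 = (-623 - I*√10) - 144814 = -145437 - I*√10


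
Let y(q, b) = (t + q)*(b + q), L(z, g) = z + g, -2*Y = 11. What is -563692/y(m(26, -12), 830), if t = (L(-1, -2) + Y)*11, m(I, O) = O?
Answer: 563692/86299 ≈ 6.5318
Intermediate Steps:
Y = -11/2 (Y = -1/2*11 = -11/2 ≈ -5.5000)
L(z, g) = g + z
t = -187/2 (t = ((-2 - 1) - 11/2)*11 = (-3 - 11/2)*11 = -17/2*11 = -187/2 ≈ -93.500)
y(q, b) = (-187/2 + q)*(b + q)
-563692/y(m(26, -12), 830) = -563692/((-12)**2 - 187/2*830 - 187/2*(-12) + 830*(-12)) = -563692/(144 - 77605 + 1122 - 9960) = -563692/(-86299) = -563692*(-1/86299) = 563692/86299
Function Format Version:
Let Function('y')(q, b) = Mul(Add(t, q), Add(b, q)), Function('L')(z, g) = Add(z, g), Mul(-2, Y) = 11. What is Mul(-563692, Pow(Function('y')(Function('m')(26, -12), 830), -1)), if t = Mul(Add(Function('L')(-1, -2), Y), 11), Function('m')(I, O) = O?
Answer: Rational(563692, 86299) ≈ 6.5318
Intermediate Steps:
Y = Rational(-11, 2) (Y = Mul(Rational(-1, 2), 11) = Rational(-11, 2) ≈ -5.5000)
Function('L')(z, g) = Add(g, z)
t = Rational(-187, 2) (t = Mul(Add(Add(-2, -1), Rational(-11, 2)), 11) = Mul(Add(-3, Rational(-11, 2)), 11) = Mul(Rational(-17, 2), 11) = Rational(-187, 2) ≈ -93.500)
Function('y')(q, b) = Mul(Add(Rational(-187, 2), q), Add(b, q))
Mul(-563692, Pow(Function('y')(Function('m')(26, -12), 830), -1)) = Mul(-563692, Pow(Add(Pow(-12, 2), Mul(Rational(-187, 2), 830), Mul(Rational(-187, 2), -12), Mul(830, -12)), -1)) = Mul(-563692, Pow(Add(144, -77605, 1122, -9960), -1)) = Mul(-563692, Pow(-86299, -1)) = Mul(-563692, Rational(-1, 86299)) = Rational(563692, 86299)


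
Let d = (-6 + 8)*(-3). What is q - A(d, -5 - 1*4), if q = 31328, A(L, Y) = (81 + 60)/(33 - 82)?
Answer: 1535213/49 ≈ 31331.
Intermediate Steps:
d = -6 (d = 2*(-3) = -6)
A(L, Y) = -141/49 (A(L, Y) = 141/(-49) = 141*(-1/49) = -141/49)
q - A(d, -5 - 1*4) = 31328 - 1*(-141/49) = 31328 + 141/49 = 1535213/49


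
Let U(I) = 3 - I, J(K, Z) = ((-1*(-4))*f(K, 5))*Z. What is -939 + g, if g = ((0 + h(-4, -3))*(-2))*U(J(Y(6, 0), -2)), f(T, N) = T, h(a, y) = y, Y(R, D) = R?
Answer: -633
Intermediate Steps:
J(K, Z) = 4*K*Z (J(K, Z) = ((-1*(-4))*K)*Z = (4*K)*Z = 4*K*Z)
g = 306 (g = ((0 - 3)*(-2))*(3 - 4*6*(-2)) = (-3*(-2))*(3 - 1*(-48)) = 6*(3 + 48) = 6*51 = 306)
-939 + g = -939 + 306 = -633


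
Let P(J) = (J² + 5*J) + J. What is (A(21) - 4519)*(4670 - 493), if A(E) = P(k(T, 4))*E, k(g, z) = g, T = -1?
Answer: -19314448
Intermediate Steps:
P(J) = J² + 6*J
A(E) = -5*E (A(E) = (-(6 - 1))*E = (-1*5)*E = -5*E)
(A(21) - 4519)*(4670 - 493) = (-5*21 - 4519)*(4670 - 493) = (-105 - 4519)*4177 = -4624*4177 = -19314448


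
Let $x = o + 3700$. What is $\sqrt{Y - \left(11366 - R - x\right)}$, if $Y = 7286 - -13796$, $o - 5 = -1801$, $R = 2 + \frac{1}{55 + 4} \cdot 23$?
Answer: $\frac{\sqrt{40457539}}{59} \approx 107.81$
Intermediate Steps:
$R = \frac{141}{59}$ ($R = 2 + \frac{1}{59} \cdot 23 = 2 + \frac{23}{59} = \frac{141}{59} \approx 2.3898$)
$o = -1796$ ($o = 5 - 1801 = -1796$)
$Y = 21082$ ($Y = 7286 + 13796 = 21082$)
$x = 1904$ ($x = -1796 + 3700 = 1904$)
$\sqrt{Y - \left(11366 - R - x\right)} = \sqrt{21082 + \left(\left(\frac{141}{59} + 1904\right) - 11366\right)} = \sqrt{21082 + \left(\frac{112477}{59} - 11366\right)} = \sqrt{21082 - \frac{558117}{59}} = \sqrt{\frac{685721}{59}} = \frac{\sqrt{40457539}}{59}$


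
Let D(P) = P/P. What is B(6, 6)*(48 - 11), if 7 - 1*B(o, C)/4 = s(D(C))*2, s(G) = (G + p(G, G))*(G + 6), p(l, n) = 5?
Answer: -11396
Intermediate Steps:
D(P) = 1
s(G) = (5 + G)*(6 + G) (s(G) = (G + 5)*(G + 6) = (5 + G)*(6 + G))
B(o, C) = -308 (B(o, C) = 28 - 4*(30 + 1² + 11*1)*2 = 28 - 4*(30 + 1 + 11)*2 = 28 - 168*2 = 28 - 4*84 = 28 - 336 = -308)
B(6, 6)*(48 - 11) = -308*(48 - 11) = -308*37 = -11396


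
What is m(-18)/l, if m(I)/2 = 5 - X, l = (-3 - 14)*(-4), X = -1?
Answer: 3/17 ≈ 0.17647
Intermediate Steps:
l = 68 (l = -17*(-4) = 68)
m(I) = 12 (m(I) = 2*(5 - 1*(-1)) = 2*(5 + 1) = 2*6 = 12)
m(-18)/l = 12/68 = 12*(1/68) = 3/17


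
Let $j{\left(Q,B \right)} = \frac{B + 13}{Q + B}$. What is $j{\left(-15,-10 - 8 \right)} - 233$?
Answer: $- \frac{7684}{33} \approx -232.85$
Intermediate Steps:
$j{\left(Q,B \right)} = \frac{13 + B}{B + Q}$
$j{\left(-15,-10 - 8 \right)} - 233 = \frac{13 - 18}{\left(-10 - 8\right) - 15} - 233 = \frac{13 - 18}{-18 - 15} - 233 = \frac{1}{-33} \left(-5\right) - 233 = \left(- \frac{1}{33}\right) \left(-5\right) - 233 = \frac{5}{33} - 233 = - \frac{7684}{33}$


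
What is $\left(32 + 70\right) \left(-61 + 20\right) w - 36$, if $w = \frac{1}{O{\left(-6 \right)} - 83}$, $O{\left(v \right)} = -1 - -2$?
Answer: $15$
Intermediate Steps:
$O{\left(v \right)} = 1$ ($O{\left(v \right)} = -1 + 2 = 1$)
$w = - \frac{1}{82}$ ($w = \frac{1}{1 - 83} = \frac{1}{-82} = - \frac{1}{82} \approx -0.012195$)
$\left(32 + 70\right) \left(-61 + 20\right) w - 36 = \left(32 + 70\right) \left(-61 + 20\right) \left(- \frac{1}{82}\right) - 36 = 102 \left(-41\right) \left(- \frac{1}{82}\right) - 36 = \left(-4182\right) \left(- \frac{1}{82}\right) - 36 = 51 - 36 = 15$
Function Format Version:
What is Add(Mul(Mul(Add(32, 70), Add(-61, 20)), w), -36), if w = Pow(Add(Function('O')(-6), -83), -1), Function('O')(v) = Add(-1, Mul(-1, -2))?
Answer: 15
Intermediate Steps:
Function('O')(v) = 1 (Function('O')(v) = Add(-1, 2) = 1)
w = Rational(-1, 82) (w = Pow(Add(1, -83), -1) = Pow(-82, -1) = Rational(-1, 82) ≈ -0.012195)
Add(Mul(Mul(Add(32, 70), Add(-61, 20)), w), -36) = Add(Mul(Mul(Add(32, 70), Add(-61, 20)), Rational(-1, 82)), -36) = Add(Mul(Mul(102, -41), Rational(-1, 82)), -36) = Add(Mul(-4182, Rational(-1, 82)), -36) = Add(51, -36) = 15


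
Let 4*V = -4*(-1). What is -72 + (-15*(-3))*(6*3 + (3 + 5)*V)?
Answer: 1098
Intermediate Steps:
V = 1 (V = (-4*(-1))/4 = (¼)*4 = 1)
-72 + (-15*(-3))*(6*3 + (3 + 5)*V) = -72 + (-15*(-3))*(6*3 + (3 + 5)*1) = -72 + 45*(18 + 8*1) = -72 + 45*(18 + 8) = -72 + 45*26 = -72 + 1170 = 1098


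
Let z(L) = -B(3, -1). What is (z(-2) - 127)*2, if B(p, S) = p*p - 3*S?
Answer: -278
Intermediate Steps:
B(p, S) = p² - 3*S
z(L) = -12 (z(L) = -(3² - 3*(-1)) = -(9 + 3) = -1*12 = -12)
(z(-2) - 127)*2 = (-12 - 127)*2 = -139*2 = -278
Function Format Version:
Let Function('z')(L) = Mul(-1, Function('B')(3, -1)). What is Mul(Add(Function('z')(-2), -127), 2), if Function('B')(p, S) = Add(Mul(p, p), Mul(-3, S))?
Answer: -278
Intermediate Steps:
Function('B')(p, S) = Add(Pow(p, 2), Mul(-3, S))
Function('z')(L) = -12 (Function('z')(L) = Mul(-1, Add(Pow(3, 2), Mul(-3, -1))) = Mul(-1, Add(9, 3)) = Mul(-1, 12) = -12)
Mul(Add(Function('z')(-2), -127), 2) = Mul(Add(-12, -127), 2) = Mul(-139, 2) = -278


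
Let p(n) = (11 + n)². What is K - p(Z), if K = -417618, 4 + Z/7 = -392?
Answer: -8040739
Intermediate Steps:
Z = -2772 (Z = -28 + 7*(-392) = -28 - 2744 = -2772)
K - p(Z) = -417618 - (11 - 2772)² = -417618 - 1*(-2761)² = -417618 - 1*7623121 = -417618 - 7623121 = -8040739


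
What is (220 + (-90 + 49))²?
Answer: 32041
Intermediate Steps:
(220 + (-90 + 49))² = (220 - 41)² = 179² = 32041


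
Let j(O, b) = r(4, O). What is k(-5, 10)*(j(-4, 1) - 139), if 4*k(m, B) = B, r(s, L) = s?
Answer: -675/2 ≈ -337.50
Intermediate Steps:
k(m, B) = B/4
j(O, b) = 4
k(-5, 10)*(j(-4, 1) - 139) = ((¼)*10)*(4 - 139) = (5/2)*(-135) = -675/2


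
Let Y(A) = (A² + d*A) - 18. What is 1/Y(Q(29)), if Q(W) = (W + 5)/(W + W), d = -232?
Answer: -841/129225 ≈ -0.0065080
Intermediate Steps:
Q(W) = (5 + W)/(2*W) (Q(W) = (5 + W)/((2*W)) = (5 + W)*(1/(2*W)) = (5 + W)/(2*W))
Y(A) = -18 + A² - 232*A (Y(A) = (A² - 232*A) - 18 = -18 + A² - 232*A)
1/Y(Q(29)) = 1/(-18 + ((½)*(5 + 29)/29)² - 116*(5 + 29)/29) = 1/(-18 + ((½)*(1/29)*34)² - 116*34/29) = 1/(-18 + (17/29)² - 232*17/29) = 1/(-18 + 289/841 - 136) = 1/(-129225/841) = -841/129225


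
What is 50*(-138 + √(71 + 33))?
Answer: -6900 + 100*√26 ≈ -6390.1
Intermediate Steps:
50*(-138 + √(71 + 33)) = 50*(-138 + √104) = 50*(-138 + 2*√26) = -6900 + 100*√26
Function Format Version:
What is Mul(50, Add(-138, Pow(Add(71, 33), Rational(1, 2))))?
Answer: Add(-6900, Mul(100, Pow(26, Rational(1, 2)))) ≈ -6390.1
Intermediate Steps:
Mul(50, Add(-138, Pow(Add(71, 33), Rational(1, 2)))) = Mul(50, Add(-138, Pow(104, Rational(1, 2)))) = Mul(50, Add(-138, Mul(2, Pow(26, Rational(1, 2))))) = Add(-6900, Mul(100, Pow(26, Rational(1, 2))))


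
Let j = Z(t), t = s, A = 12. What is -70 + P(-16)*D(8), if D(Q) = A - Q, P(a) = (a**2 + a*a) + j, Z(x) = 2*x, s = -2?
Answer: 1962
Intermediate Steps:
t = -2
j = -4 (j = 2*(-2) = -4)
P(a) = -4 + 2*a**2 (P(a) = (a**2 + a*a) - 4 = (a**2 + a**2) - 4 = 2*a**2 - 4 = -4 + 2*a**2)
D(Q) = 12 - Q
-70 + P(-16)*D(8) = -70 + (-4 + 2*(-16)**2)*(12 - 1*8) = -70 + (-4 + 2*256)*(12 - 8) = -70 + (-4 + 512)*4 = -70 + 508*4 = -70 + 2032 = 1962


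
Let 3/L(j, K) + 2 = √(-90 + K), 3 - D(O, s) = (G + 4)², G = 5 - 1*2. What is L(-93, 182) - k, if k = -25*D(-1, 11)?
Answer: -50597/44 + 3*√23/44 ≈ -1149.6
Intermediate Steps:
G = 3 (G = 5 - 2 = 3)
D(O, s) = -46 (D(O, s) = 3 - (3 + 4)² = 3 - 1*7² = 3 - 1*49 = 3 - 49 = -46)
L(j, K) = 3/(-2 + √(-90 + K))
k = 1150 (k = -25*(-46) = 1150)
L(-93, 182) - k = 3/(-2 + √(-90 + 182)) - 1*1150 = 3/(-2 + √92) - 1150 = 3/(-2 + 2*√23) - 1150 = -1150 + 3/(-2 + 2*√23)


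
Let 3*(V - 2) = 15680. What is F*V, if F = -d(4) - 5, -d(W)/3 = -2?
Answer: -172546/3 ≈ -57515.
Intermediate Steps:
V = 15686/3 (V = 2 + (1/3)*15680 = 2 + 15680/3 = 15686/3 ≈ 5228.7)
d(W) = 6 (d(W) = -3*(-2) = 6)
F = -11 (F = -1*6 - 5 = -6 - 5 = -11)
F*V = -11*15686/3 = -172546/3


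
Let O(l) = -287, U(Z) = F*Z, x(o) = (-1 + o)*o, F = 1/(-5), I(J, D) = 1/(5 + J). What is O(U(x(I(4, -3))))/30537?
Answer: -287/30537 ≈ -0.0093984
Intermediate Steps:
F = -⅕ ≈ -0.20000
x(o) = o*(-1 + o)
U(Z) = -Z/5
O(U(x(I(4, -3))))/30537 = -287/30537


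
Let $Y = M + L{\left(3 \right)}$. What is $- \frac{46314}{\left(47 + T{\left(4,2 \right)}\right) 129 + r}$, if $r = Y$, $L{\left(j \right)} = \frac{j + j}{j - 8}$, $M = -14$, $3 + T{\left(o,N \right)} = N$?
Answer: $- \frac{115785}{14797} \approx -7.8249$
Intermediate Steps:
$T{\left(o,N \right)} = -3 + N$
$L{\left(j \right)} = \frac{2 j}{-8 + j}$
$Y = - \frac{76}{5}$ ($Y = -14 + 2 \cdot 3 \frac{1}{-8 + 3} = -14 + 2 \cdot 3 \frac{1}{-5} = -14 + 2 \cdot 3 \left(- \frac{1}{5}\right) = -14 - \frac{6}{5} = - \frac{76}{5} \approx -15.2$)
$r = - \frac{76}{5} \approx -15.2$
$- \frac{46314}{\left(47 + T{\left(4,2 \right)}\right) 129 + r} = - \frac{46314}{\left(47 + \left(-3 + 2\right)\right) 129 - \frac{76}{5}} = - \frac{46314}{\left(47 - 1\right) 129 - \frac{76}{5}} = - \frac{46314}{46 \cdot 129 - \frac{76}{5}} = - \frac{46314}{5934 - \frac{76}{5}} = - \frac{46314}{\frac{29594}{5}} = \left(-46314\right) \frac{5}{29594} = - \frac{115785}{14797}$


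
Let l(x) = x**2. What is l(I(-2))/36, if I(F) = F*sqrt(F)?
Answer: -2/9 ≈ -0.22222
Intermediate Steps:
I(F) = F**(3/2)
l(I(-2))/36 = ((-2)**(3/2))**2/36 = (-2*I*sqrt(2))**2*(1/36) = -8*1/36 = -2/9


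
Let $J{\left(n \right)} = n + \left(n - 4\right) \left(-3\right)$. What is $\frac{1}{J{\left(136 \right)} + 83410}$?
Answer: $\frac{1}{83150} \approx 1.2026 \cdot 10^{-5}$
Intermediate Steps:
$J{\left(n \right)} = 12 - 2 n$ ($J{\left(n \right)} = n + \left(-4 + n\right) \left(-3\right) = n - \left(-12 + 3 n\right) = 12 - 2 n$)
$\frac{1}{J{\left(136 \right)} + 83410} = \frac{1}{\left(12 - 272\right) + 83410} = \frac{1}{-260 + 83410} = \frac{1}{83150}$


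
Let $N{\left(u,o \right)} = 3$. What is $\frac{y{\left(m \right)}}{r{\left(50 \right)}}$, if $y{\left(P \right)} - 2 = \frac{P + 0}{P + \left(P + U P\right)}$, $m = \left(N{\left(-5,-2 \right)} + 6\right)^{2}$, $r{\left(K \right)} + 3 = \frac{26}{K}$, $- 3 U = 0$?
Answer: $- \frac{125}{124} \approx -1.0081$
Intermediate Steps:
$U = 0$ ($U = \left(- \frac{1}{3}\right) 0 = 0$)
$r{\left(K \right)} = -3 + \frac{26}{K}$
$m = 81$ ($m = \left(3 + 6\right)^{2} = 9^{2} = 81$)
$y{\left(P \right)} = \frac{5}{2}$ ($y{\left(P \right)} = 2 + \frac{P + 0}{P + \left(P + 0 P\right)} = 2 + \frac{P}{P + \left(P + 0\right)} = 2 + \frac{P}{P + P} = 2 + \frac{P}{2 P} = 2 + P \frac{1}{2 P} = 2 + \frac{1}{2} = \frac{5}{2}$)
$\frac{y{\left(m \right)}}{r{\left(50 \right)}} = \frac{5}{2 \left(-3 + \frac{26}{50}\right)} = \frac{5}{2 \left(-3 + 26 \cdot \frac{1}{50}\right)} = \frac{5}{2 \left(-3 + \frac{13}{25}\right)} = \frac{5}{2 \left(- \frac{62}{25}\right)} = \frac{5}{2} \left(- \frac{25}{62}\right) = - \frac{125}{124}$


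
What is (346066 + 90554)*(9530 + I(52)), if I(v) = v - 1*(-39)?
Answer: 4200721020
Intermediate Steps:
I(v) = 39 + v (I(v) = v + 39 = 39 + v)
(346066 + 90554)*(9530 + I(52)) = (346066 + 90554)*(9530 + (39 + 52)) = 436620*(9530 + 91) = 436620*9621 = 4200721020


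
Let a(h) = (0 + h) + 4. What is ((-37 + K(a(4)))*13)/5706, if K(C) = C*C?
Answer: 39/634 ≈ 0.061514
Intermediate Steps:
a(h) = 4 + h (a(h) = h + 4 = 4 + h)
K(C) = C**2
((-37 + K(a(4)))*13)/5706 = ((-37 + (4 + 4)**2)*13)/5706 = ((-37 + 8**2)*13)*(1/5706) = ((-37 + 64)*13)*(1/5706) = (27*13)*(1/5706) = 351*(1/5706) = 39/634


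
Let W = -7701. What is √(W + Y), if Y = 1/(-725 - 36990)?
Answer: 4*I*√684629118215/37715 ≈ 87.755*I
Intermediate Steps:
Y = -1/37715 (Y = 1/(-37715) = -1/37715 ≈ -2.6515e-5)
√(W + Y) = √(-7701 - 1/37715) = √(-290443216/37715) = 4*I*√684629118215/37715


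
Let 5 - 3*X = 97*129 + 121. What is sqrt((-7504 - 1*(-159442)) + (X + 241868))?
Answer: sqrt(3506367)/3 ≈ 624.18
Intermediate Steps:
X = -12629/3 (X = 5/3 - (97*129 + 121)/3 = 5/3 - (12513 + 121)/3 = 5/3 - 1/3*12634 = 5/3 - 12634/3 = -12629/3 ≈ -4209.7)
sqrt((-7504 - 1*(-159442)) + (X + 241868)) = sqrt((-7504 - 1*(-159442)) + (-12629/3 + 241868)) = sqrt((-7504 + 159442) + 712975/3) = sqrt(151938 + 712975/3) = sqrt(1168789/3) = sqrt(3506367)/3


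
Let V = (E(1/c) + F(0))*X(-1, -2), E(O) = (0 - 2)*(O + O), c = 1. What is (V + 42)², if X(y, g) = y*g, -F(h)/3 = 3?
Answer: 256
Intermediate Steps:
F(h) = -9 (F(h) = -3*3 = -9)
E(O) = -4*O
X(y, g) = g*y
V = -26 (V = (-4/1 - 9)*(-2*(-1)) = (-4*1 - 9)*2 = (-4 - 9)*2 = -13*2 = -26)
(V + 42)² = (-26 + 42)² = 16² = 256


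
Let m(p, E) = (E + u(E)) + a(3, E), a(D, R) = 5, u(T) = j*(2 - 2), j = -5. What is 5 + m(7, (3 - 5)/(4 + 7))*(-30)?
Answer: -1535/11 ≈ -139.55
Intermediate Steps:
u(T) = 0 (u(T) = -5*(2 - 2) = -5*0 = 0)
m(p, E) = 5 + E (m(p, E) = (E + 0) + 5 = E + 5 = 5 + E)
5 + m(7, (3 - 5)/(4 + 7))*(-30) = 5 + (5 + (3 - 5)/(4 + 7))*(-30) = 5 + (5 - 2/11)*(-30) = 5 + (53/11)*(-30) = 5 - 1590/11 = -1535/11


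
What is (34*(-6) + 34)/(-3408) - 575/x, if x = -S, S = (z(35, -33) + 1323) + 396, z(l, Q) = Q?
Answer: 62395/159608 ≈ 0.39093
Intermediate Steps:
S = 1686 (S = (-33 + 1323) + 396 = 1290 + 396 = 1686)
x = -1686 (x = -1*1686 = -1686)
(34*(-6) + 34)/(-3408) - 575/x = (34*(-6) + 34)/(-3408) - 575/(-1686) = (-204 + 34)*(-1/3408) - 575*(-1/1686) = -170*(-1/3408) + 575/1686 = 85/1704 + 575/1686 = 62395/159608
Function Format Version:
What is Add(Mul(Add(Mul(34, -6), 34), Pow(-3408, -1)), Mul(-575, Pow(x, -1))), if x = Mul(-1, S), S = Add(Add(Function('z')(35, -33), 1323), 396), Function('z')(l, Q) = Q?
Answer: Rational(62395, 159608) ≈ 0.39093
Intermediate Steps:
S = 1686 (S = Add(Add(-33, 1323), 396) = Add(1290, 396) = 1686)
x = -1686 (x = Mul(-1, 1686) = -1686)
Add(Mul(Add(Mul(34, -6), 34), Pow(-3408, -1)), Mul(-575, Pow(x, -1))) = Add(Mul(Add(Mul(34, -6), 34), Pow(-3408, -1)), Mul(-575, Pow(-1686, -1))) = Add(Mul(Add(-204, 34), Rational(-1, 3408)), Mul(-575, Rational(-1, 1686))) = Add(Mul(-170, Rational(-1, 3408)), Rational(575, 1686)) = Add(Rational(85, 1704), Rational(575, 1686)) = Rational(62395, 159608)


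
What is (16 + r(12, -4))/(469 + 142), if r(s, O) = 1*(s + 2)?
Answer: 30/611 ≈ 0.049100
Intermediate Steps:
r(s, O) = 2 + s (r(s, O) = 1*(2 + s) = 2 + s)
(16 + r(12, -4))/(469 + 142) = (16 + (2 + 12))/(469 + 142) = (16 + 14)/611 = 30*(1/611) = 30/611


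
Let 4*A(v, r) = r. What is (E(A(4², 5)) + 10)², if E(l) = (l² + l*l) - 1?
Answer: 9409/64 ≈ 147.02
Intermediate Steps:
A(v, r) = r/4
E(l) = -1 + 2*l² (E(l) = (l² + l²) - 1 = 2*l² - 1 = -1 + 2*l²)
(E(A(4², 5)) + 10)² = ((-1 + 2*((¼)*5)²) + 10)² = ((-1 + 2*(5/4)²) + 10)² = ((-1 + 2*(25/16)) + 10)² = ((-1 + 25/8) + 10)² = (17/8 + 10)² = (97/8)² = 9409/64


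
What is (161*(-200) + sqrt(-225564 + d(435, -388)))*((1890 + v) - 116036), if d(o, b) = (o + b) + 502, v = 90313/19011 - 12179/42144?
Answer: 40898540691569225/11127772 - 10161128122129*I*sqrt(225015)/89022176 ≈ 3.6754e+9 - 5.4144e+7*I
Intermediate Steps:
v = 397179567/89022176 (v = 90313*(1/19011) - 12179*1/42144 = 90313/19011 - 12179/42144 = 397179567/89022176 ≈ 4.4616)
d(o, b) = 502 + b + o (d(o, b) = (b + o) + 502 = 502 + b + o)
(161*(-200) + sqrt(-225564 + d(435, -388)))*((1890 + v) - 116036) = (161*(-200) + sqrt(-225564 + (502 - 388 + 435)))*((1890 + 397179567/89022176) - 116036) = (-32200 + sqrt(-225564 + 549))*(168649092207/89022176 - 116036) = (-32200 + sqrt(-225015))*(-10161128122129/89022176) = (-32200 + I*sqrt(225015))*(-10161128122129/89022176) = 40898540691569225/11127772 - 10161128122129*I*sqrt(225015)/89022176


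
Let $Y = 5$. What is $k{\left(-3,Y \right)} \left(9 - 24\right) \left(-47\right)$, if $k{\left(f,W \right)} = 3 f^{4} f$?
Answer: $-513945$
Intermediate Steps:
$k{\left(f,W \right)} = 3 f^{5}$
$k{\left(-3,Y \right)} \left(9 - 24\right) \left(-47\right) = 3 \left(-3\right)^{5} \left(9 - 24\right) \left(-47\right) = 3 \left(-243\right) \left(\left(-15\right) \left(-47\right)\right) = \left(-729\right) 705 = -513945$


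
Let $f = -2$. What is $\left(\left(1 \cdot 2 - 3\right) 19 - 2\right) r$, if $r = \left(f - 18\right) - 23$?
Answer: $903$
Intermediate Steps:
$r = -43$ ($r = \left(-2 - 18\right) - 23 = -20 - 23 = -43$)
$\left(\left(1 \cdot 2 - 3\right) 19 - 2\right) r = \left(\left(1 \cdot 2 - 3\right) 19 - 2\right) \left(-43\right) = \left(\left(2 - 3\right) 19 - 2\right) \left(-43\right) = \left(\left(-1\right) 19 - 2\right) \left(-43\right) = \left(-19 - 2\right) \left(-43\right) = \left(-21\right) \left(-43\right) = 903$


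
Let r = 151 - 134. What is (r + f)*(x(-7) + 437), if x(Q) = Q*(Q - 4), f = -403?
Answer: -198404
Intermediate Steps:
r = 17
x(Q) = Q*(-4 + Q)
(r + f)*(x(-7) + 437) = (17 - 403)*(-7*(-4 - 7) + 437) = -386*(-7*(-11) + 437) = -386*(77 + 437) = -386*514 = -198404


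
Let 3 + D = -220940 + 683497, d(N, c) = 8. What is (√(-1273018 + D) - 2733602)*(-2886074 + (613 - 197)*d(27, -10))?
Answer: 7880280231092 - 11530984*I*√50654 ≈ 7.8803e+12 - 2.5952e+9*I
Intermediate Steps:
D = 462554 (D = -3 + (-220940 + 683497) = -3 + 462557 = 462554)
(√(-1273018 + D) - 2733602)*(-2886074 + (613 - 197)*d(27, -10)) = (√(-1273018 + 462554) - 2733602)*(-2886074 + (613 - 197)*8) = (√(-810464) - 2733602)*(-2886074 + 416*8) = (4*I*√50654 - 2733602)*(-2886074 + 3328) = (-2733602 + 4*I*√50654)*(-2882746) = 7880280231092 - 11530984*I*√50654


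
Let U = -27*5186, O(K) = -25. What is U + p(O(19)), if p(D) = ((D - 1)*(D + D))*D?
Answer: -172522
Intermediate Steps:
p(D) = 2*D²*(-1 + D) (p(D) = ((-1 + D)*(2*D))*D = (2*D*(-1 + D))*D = 2*D²*(-1 + D))
U = -140022
U + p(O(19)) = -140022 + 2*(-25)²*(-1 - 25) = -140022 + 2*625*(-26) = -140022 - 32500 = -172522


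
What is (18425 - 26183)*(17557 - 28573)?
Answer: 85462128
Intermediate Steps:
(18425 - 26183)*(17557 - 28573) = -7758*(-11016) = 85462128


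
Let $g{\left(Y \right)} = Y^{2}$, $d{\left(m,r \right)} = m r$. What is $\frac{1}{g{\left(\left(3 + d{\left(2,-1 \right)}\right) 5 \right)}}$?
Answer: $\frac{1}{25} \approx 0.04$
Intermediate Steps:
$\frac{1}{g{\left(\left(3 + d{\left(2,-1 \right)}\right) 5 \right)}} = \frac{1}{\left(\left(3 + 2 \left(-1\right)\right) 5\right)^{2}} = \frac{1}{\left(\left(3 - 2\right) 5\right)^{2}} = \frac{1}{\left(1 \cdot 5\right)^{2}} = \frac{1}{5^{2}} = \frac{1}{25}$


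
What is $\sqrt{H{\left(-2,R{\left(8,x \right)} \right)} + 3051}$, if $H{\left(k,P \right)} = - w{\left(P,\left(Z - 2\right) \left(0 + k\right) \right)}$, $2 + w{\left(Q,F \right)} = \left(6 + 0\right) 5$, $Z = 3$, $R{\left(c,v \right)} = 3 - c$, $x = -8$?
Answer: $\sqrt{3023} \approx 54.982$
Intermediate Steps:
$w{\left(Q,F \right)} = 28$ ($w{\left(Q,F \right)} = -2 + \left(6 + 0\right) 5 = -2 + 6 \cdot 5 = -2 + 30 = 28$)
$H{\left(k,P \right)} = -28$ ($H{\left(k,P \right)} = \left(-1\right) 28 = -28$)
$\sqrt{H{\left(-2,R{\left(8,x \right)} \right)} + 3051} = \sqrt{-28 + 3051} = \sqrt{3023}$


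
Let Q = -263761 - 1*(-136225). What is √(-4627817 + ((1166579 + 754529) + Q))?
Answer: I*√2834245 ≈ 1683.5*I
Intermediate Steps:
Q = -127536 (Q = -263761 + 136225 = -127536)
√(-4627817 + ((1166579 + 754529) + Q)) = √(-4627817 + ((1166579 + 754529) - 127536)) = √(-4627817 + (1921108 - 127536)) = √(-4627817 + 1793572) = √(-2834245) = I*√2834245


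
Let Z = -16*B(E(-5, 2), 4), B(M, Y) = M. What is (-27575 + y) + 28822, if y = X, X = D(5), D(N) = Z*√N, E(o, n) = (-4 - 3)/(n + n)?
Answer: 1247 + 28*√5 ≈ 1309.6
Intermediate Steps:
E(o, n) = -7/(2*n) (E(o, n) = -7*1/(2*n) = -7/(2*n))
Z = 28 (Z = -(-56)/2 = -16*(-7/4) = 28)
D(N) = 28*√N
X = 28*√5 ≈ 62.610
y = 28*√5 ≈ 62.610
(-27575 + y) + 28822 = (-27575 + 28*√5) + 28822 = 1247 + 28*√5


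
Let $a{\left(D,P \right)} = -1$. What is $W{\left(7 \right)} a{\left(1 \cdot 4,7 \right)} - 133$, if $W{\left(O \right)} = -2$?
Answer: $-131$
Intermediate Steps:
$W{\left(7 \right)} a{\left(1 \cdot 4,7 \right)} - 133 = \left(-2\right) \left(-1\right) - 133 = 2 - 133 = -131$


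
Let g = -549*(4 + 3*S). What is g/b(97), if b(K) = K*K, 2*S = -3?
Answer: 549/18818 ≈ 0.029174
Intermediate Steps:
S = -3/2 (S = (½)*(-3) = -3/2 ≈ -1.5000)
b(K) = K²
g = 549/2 (g = -549*(4 + 3*(-3/2)) = -549*(4 - 9/2) = -549*(-½) = 549/2 ≈ 274.50)
g/b(97) = 549/(2*(97²)) = (549/2)/9409 = (549/2)*(1/9409) = 549/18818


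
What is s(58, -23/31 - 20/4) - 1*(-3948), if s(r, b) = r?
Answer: 4006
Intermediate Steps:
s(58, -23/31 - 20/4) - 1*(-3948) = 58 - 1*(-3948) = 58 + 3948 = 4006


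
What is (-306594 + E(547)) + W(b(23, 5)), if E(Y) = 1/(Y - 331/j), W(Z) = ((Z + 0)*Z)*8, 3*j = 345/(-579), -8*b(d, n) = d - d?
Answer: -78044728961/254554 ≈ -3.0659e+5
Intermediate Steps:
b(d, n) = 0 (b(d, n) = -(d - d)/8 = -1/8*0 = 0)
j = -115/579 (j = (345/(-579))/3 = (345*(-1/579))/3 = (1/3)*(-115/193) = -115/579 ≈ -0.19862)
W(Z) = 8*Z**2 (W(Z) = (Z*Z)*8 = Z**2*8 = 8*Z**2)
E(Y) = 1/(191649/115 + Y) (E(Y) = 1/(Y - 331/(-115/579)) = 1/(Y - 331*(-579/115)) = 1/(Y + 191649/115) = 1/(191649/115 + Y))
(-306594 + E(547)) + W(b(23, 5)) = (-306594 + 115/(191649 + 115*547)) + 8*0**2 = (-306594 + 115/(191649 + 62905)) + 8*0 = (-306594 + 115/254554) + 0 = -78044728961/254554 + 0 = -78044728961/254554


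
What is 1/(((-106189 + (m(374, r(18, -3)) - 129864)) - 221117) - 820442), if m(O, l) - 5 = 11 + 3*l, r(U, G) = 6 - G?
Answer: -1/1277569 ≈ -7.8274e-7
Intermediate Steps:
m(O, l) = 16 + 3*l (m(O, l) = 5 + (11 + 3*l) = 16 + 3*l)
1/(((-106189 + (m(374, r(18, -3)) - 129864)) - 221117) - 820442) = 1/(((-106189 + ((16 + 3*(6 - 1*(-3))) - 129864)) - 221117) - 820442) = 1/(((-106189 + ((16 + 3*(6 + 3)) - 129864)) - 221117) - 820442) = 1/(((-106189 + ((16 + 3*9) - 129864)) - 221117) - 820442) = 1/(((-106189 + ((16 + 27) - 129864)) - 221117) - 820442) = 1/(((-106189 + (43 - 129864)) - 221117) - 820442) = 1/(((-106189 - 129821) - 221117) - 820442) = 1/((-236010 - 221117) - 820442) = 1/(-457127 - 820442) = 1/(-1277569) = -1/1277569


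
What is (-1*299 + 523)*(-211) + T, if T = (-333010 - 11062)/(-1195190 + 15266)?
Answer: -13941895966/294981 ≈ -47264.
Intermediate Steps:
T = 86018/294981 (T = -344072/(-1179924) = -344072*(-1/1179924) = 86018/294981 ≈ 0.29160)
(-1*299 + 523)*(-211) + T = (-1*299 + 523)*(-211) + 86018/294981 = (-299 + 523)*(-211) + 86018/294981 = 224*(-211) + 86018/294981 = -47264 + 86018/294981 = -13941895966/294981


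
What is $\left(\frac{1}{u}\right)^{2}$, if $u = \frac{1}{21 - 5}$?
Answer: $256$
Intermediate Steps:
$u = \frac{1}{16}$ ($u = \frac{1}{21 - 5} = \frac{1}{16} \approx 0.0625$)
$\left(\frac{1}{u}\right)^{2} = \left(\frac{1}{\frac{1}{16}}\right)^{2} = 16^{2} = 256$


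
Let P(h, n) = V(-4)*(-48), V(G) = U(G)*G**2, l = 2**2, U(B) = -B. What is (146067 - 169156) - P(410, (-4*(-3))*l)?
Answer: -20017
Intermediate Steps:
l = 4
V(G) = -G**3 (V(G) = (-G)*G**2 = -G**3)
P(h, n) = -3072 (P(h, n) = -1*(-4)**3*(-48) = -1*(-64)*(-48) = 64*(-48) = -3072)
(146067 - 169156) - P(410, (-4*(-3))*l) = (146067 - 169156) - 1*(-3072) = -23089 + 3072 = -20017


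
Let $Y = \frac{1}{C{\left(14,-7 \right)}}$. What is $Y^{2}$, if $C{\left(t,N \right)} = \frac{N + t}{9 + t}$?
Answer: $\frac{529}{49} \approx 10.796$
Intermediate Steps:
$C{\left(t,N \right)} = \frac{N + t}{9 + t}$
$Y = \frac{23}{7}$ ($Y = \frac{1}{\frac{1}{9 + 14} \left(-7 + 14\right)} = \frac{1}{\frac{1}{23} \cdot 7} = \frac{1}{\frac{7}{23}} = \frac{23}{7} \approx 3.2857$)
$Y^{2} = \left(\frac{23}{7}\right)^{2} = \frac{529}{49}$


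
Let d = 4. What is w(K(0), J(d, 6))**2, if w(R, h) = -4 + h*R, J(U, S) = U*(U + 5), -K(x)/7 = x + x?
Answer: 16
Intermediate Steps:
K(x) = -14*x (K(x) = -7*(x + x) = -14*x)
J(U, S) = U*(5 + U)
w(R, h) = -4 + R*h
w(K(0), J(d, 6))**2 = (-4 + (-14*0)*(4*(5 + 4)))**2 = (-4 + 0*(4*9))**2 = (-4 + 0*36)**2 = (-4 + 0)**2 = (-4)**2 = 16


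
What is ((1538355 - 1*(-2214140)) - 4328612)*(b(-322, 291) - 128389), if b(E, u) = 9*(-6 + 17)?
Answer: 73910049930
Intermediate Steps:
b(E, u) = 99 (b(E, u) = 9*11 = 99)
((1538355 - 1*(-2214140)) - 4328612)*(b(-322, 291) - 128389) = ((1538355 - 1*(-2214140)) - 4328612)*(99 - 128389) = ((1538355 + 2214140) - 4328612)*(-128290) = (3752495 - 4328612)*(-128290) = -576117*(-128290) = 73910049930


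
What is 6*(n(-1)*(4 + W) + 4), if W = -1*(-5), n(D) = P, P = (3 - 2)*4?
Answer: 240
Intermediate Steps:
P = 4 (P = 1*4 = 4)
n(D) = 4
W = 5
6*(n(-1)*(4 + W) + 4) = 6*(4*(4 + 5) + 4) = 6*(4*9 + 4) = 6*(36 + 4) = 6*40 = 240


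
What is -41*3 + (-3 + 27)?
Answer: -99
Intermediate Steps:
-41*3 + (-3 + 27) = -123 + 24 = -99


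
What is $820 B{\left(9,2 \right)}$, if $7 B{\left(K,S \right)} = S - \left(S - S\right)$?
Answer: $\frac{1640}{7} \approx 234.29$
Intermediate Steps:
$B{\left(K,S \right)} = \frac{S}{7}$ ($B{\left(K,S \right)} = \frac{S - \left(S - S\right)}{7} = \frac{S - 0}{7} = \frac{S + 0}{7} = \frac{S}{7}$)
$820 B{\left(9,2 \right)} = 820 \cdot \frac{1}{7} \cdot 2 = 820 \cdot \frac{2}{7} = \frac{1640}{7}$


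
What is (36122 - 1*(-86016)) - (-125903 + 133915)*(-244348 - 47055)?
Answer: 2334842974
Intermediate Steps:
(36122 - 1*(-86016)) - (-125903 + 133915)*(-244348 - 47055) = (36122 + 86016) - 8012*(-291403) = 122138 - 1*(-2334720836) = 122138 + 2334720836 = 2334842974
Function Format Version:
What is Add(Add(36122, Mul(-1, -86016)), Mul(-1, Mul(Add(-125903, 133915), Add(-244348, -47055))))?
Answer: 2334842974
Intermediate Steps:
Add(Add(36122, Mul(-1, -86016)), Mul(-1, Mul(Add(-125903, 133915), Add(-244348, -47055)))) = Add(Add(36122, 86016), Mul(-1, Mul(8012, -291403))) = Add(122138, Mul(-1, -2334720836)) = Add(122138, 2334720836) = 2334842974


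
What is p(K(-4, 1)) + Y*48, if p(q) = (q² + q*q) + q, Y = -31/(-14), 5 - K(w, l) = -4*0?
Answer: 1129/7 ≈ 161.29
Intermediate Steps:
K(w, l) = 5 (K(w, l) = 5 - (-4)*0 = 5 - 1*0 = 5 + 0 = 5)
Y = 31/14 (Y = -31*(-1/14) = 31/14 ≈ 2.2143)
p(q) = q + 2*q² (p(q) = (q² + q²) + q = 2*q² + q = q + 2*q²)
p(K(-4, 1)) + Y*48 = 5*(1 + 2*5) + (31/14)*48 = 5*(1 + 10) + 744/7 = 5*11 + 744/7 = 55 + 744/7 = 1129/7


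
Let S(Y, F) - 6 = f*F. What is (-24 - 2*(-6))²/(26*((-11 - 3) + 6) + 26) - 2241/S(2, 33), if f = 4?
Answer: -71289/4186 ≈ -17.030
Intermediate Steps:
S(Y, F) = 6 + 4*F
(-24 - 2*(-6))²/(26*((-11 - 3) + 6) + 26) - 2241/S(2, 33) = (-24 - 2*(-6))²/(26*((-11 - 3) + 6) + 26) - 2241/(6 + 4*33) = (-24 + 12)²/(26*(-14 + 6) + 26) - 2241/(6 + 132) = (-12)²/(26*(-8) + 26) - 2241/138 = 144/(-208 + 26) - 2241*1/138 = 144/(-182) - 747/46 = 144*(-1/182) - 747/46 = -72/91 - 747/46 = -71289/4186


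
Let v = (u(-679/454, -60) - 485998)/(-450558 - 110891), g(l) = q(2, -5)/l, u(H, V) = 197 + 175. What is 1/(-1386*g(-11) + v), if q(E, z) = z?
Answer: -561449/353227244 ≈ -0.0015895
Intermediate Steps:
u(H, V) = 372
g(l) = -5/l
v = 485626/561449 (v = (372 - 485998)/(-450558 - 110891) = -485626/(-561449) = -485626*(-1/561449) = 485626/561449 ≈ 0.86495)
1/(-1386*g(-11) + v) = 1/(-(-6930)/(-11) + 485626/561449) = 1/(-(-6930)*(-1)/11 + 485626/561449) = 1/(-1386*5/11 + 485626/561449) = 1/(-630 + 485626/561449) = 1/(-353227244/561449) = -561449/353227244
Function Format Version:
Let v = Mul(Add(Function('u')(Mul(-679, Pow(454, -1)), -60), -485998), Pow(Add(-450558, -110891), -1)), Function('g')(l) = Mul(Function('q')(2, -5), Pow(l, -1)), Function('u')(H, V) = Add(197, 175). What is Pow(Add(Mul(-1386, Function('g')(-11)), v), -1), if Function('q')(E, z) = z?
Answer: Rational(-561449, 353227244) ≈ -0.0015895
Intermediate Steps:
Function('u')(H, V) = 372
Function('g')(l) = Mul(-5, Pow(l, -1))
v = Rational(485626, 561449) (v = Mul(Add(372, -485998), Pow(Add(-450558, -110891), -1)) = Mul(-485626, Pow(-561449, -1)) = Mul(-485626, Rational(-1, 561449)) = Rational(485626, 561449) ≈ 0.86495)
Pow(Add(Mul(-1386, Function('g')(-11)), v), -1) = Pow(Add(Mul(-1386, Mul(-5, Pow(-11, -1))), Rational(485626, 561449)), -1) = Pow(Add(Mul(-1386, Mul(-5, Rational(-1, 11))), Rational(485626, 561449)), -1) = Pow(Add(Mul(-1386, Rational(5, 11)), Rational(485626, 561449)), -1) = Pow(Add(-630, Rational(485626, 561449)), -1) = Pow(Rational(-353227244, 561449), -1) = Rational(-561449, 353227244)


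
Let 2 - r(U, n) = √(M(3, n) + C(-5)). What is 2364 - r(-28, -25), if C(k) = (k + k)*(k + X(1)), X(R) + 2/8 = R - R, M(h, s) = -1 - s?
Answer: 2362 + 3*√34/2 ≈ 2370.7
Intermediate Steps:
X(R) = -¼ (X(R) = -¼ + (R - R) = -¼ + 0 = -¼)
C(k) = 2*k*(-¼ + k) (C(k) = (k + k)*(k - ¼) = (2*k)*(-¼ + k) = 2*k*(-¼ + k))
r(U, n) = 2 - √(103/2 - n) (r(U, n) = 2 - √((-1 - n) + (½)*(-5)*(-1 + 4*(-5))) = 2 - √((-1 - n) + (½)*(-5)*(-1 - 20)) = 2 - √((-1 - n) + (½)*(-5)*(-21)) = 2 - √((-1 - n) + 105/2) = 2 - √(103/2 - n))
2364 - r(-28, -25) = 2364 - (2 - √(206 - 4*(-25))/2) = 2364 - (2 - √(206 + 100)/2) = 2364 - (2 - 3*√34/2) = 2364 + (-2 + 3*√34/2) = 2362 + 3*√34/2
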